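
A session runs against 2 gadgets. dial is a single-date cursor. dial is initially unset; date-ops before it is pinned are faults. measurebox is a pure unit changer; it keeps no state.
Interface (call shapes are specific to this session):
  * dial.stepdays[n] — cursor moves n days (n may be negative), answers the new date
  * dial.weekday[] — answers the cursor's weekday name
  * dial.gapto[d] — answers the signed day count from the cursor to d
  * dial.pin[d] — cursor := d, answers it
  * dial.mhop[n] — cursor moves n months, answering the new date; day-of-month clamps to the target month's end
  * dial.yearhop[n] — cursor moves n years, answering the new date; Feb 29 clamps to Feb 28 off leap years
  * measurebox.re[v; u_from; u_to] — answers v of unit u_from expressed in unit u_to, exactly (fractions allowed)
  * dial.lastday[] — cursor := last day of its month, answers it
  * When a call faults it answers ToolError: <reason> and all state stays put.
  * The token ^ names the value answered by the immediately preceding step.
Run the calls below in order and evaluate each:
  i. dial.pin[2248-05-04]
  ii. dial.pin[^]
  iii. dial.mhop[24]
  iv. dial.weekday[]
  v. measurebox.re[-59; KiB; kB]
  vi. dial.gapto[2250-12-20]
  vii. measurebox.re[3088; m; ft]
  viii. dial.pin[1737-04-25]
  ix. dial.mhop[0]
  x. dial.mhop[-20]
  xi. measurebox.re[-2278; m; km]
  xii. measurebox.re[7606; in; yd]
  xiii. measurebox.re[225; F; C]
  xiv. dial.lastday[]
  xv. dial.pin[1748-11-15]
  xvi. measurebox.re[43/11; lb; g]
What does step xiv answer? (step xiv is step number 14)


;; dial.pin(d→2248-05-04) == 2248-05-04
;; dial.pin(d→^) == 2248-05-04
;; dial.mhop(n→24) == 2250-05-04
;; dial.weekday() == Saturday
;; measurebox.re(v→-59, u_from→KiB, u_to→kB) == -7552/125
;; dial.gapto(d→2250-12-20) == 230
;; measurebox.re(v→3088, u_from→m, u_to→ft) == 3860000/381
;; dial.pin(d→1737-04-25) == 1737-04-25
;; dial.mhop(n→0) == 1737-04-25
;; dial.mhop(n→-20) == 1735-08-25
;; measurebox.re(v→-2278, u_from→m, u_to→km) == -1139/500
;; measurebox.re(v→7606, u_from→in, u_to→yd) == 3803/18
;; measurebox.re(v→225, u_from→F, u_to→C) == 965/9
;; dial.lastday() == 1735-08-31
;; dial.pin(d→1748-11-15) == 1748-11-15
;; measurebox.re(v→43/11, u_from→lb, u_to→g) == 177313381/100000

Answer: 1735-08-31


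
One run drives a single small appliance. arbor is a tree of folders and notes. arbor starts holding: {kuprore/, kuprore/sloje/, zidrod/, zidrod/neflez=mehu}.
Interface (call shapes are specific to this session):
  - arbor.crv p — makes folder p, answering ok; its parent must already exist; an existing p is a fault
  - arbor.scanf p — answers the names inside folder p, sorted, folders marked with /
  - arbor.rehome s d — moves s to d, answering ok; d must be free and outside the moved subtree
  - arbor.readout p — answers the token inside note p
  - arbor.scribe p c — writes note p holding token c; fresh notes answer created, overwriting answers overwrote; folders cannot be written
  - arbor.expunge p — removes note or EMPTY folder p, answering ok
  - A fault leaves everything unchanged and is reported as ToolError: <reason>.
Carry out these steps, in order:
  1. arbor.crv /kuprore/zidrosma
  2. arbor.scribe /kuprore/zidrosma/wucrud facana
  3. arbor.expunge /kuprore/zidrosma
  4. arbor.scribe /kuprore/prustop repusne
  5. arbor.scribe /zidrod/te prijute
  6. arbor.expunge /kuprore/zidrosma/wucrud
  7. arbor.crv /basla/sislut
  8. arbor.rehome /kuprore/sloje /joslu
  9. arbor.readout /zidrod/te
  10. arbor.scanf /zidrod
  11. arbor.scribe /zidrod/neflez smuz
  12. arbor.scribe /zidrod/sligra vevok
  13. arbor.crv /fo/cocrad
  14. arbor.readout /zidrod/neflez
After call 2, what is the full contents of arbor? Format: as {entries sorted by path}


Answer: {kuprore/, kuprore/sloje/, kuprore/zidrosma/, kuprore/zidrosma/wucrud=facana, zidrod/, zidrod/neflez=mehu}

Derivation:
→ crv(/kuprore/zidrosma)
← ok
→ scribe(/kuprore/zidrosma/wucrud, facana)
← created
→ expunge(/kuprore/zidrosma)
← ToolError: not empty
→ scribe(/kuprore/prustop, repusne)
← created
→ scribe(/zidrod/te, prijute)
← created
→ expunge(/kuprore/zidrosma/wucrud)
← ok
→ crv(/basla/sislut)
← ToolError: no parent
→ rehome(/kuprore/sloje, /joslu)
← ok
→ readout(/zidrod/te)
← prijute
→ scanf(/zidrod)
← [neflez, te]
→ scribe(/zidrod/neflez, smuz)
← overwrote
→ scribe(/zidrod/sligra, vevok)
← created
→ crv(/fo/cocrad)
← ToolError: no parent
→ readout(/zidrod/neflez)
← smuz


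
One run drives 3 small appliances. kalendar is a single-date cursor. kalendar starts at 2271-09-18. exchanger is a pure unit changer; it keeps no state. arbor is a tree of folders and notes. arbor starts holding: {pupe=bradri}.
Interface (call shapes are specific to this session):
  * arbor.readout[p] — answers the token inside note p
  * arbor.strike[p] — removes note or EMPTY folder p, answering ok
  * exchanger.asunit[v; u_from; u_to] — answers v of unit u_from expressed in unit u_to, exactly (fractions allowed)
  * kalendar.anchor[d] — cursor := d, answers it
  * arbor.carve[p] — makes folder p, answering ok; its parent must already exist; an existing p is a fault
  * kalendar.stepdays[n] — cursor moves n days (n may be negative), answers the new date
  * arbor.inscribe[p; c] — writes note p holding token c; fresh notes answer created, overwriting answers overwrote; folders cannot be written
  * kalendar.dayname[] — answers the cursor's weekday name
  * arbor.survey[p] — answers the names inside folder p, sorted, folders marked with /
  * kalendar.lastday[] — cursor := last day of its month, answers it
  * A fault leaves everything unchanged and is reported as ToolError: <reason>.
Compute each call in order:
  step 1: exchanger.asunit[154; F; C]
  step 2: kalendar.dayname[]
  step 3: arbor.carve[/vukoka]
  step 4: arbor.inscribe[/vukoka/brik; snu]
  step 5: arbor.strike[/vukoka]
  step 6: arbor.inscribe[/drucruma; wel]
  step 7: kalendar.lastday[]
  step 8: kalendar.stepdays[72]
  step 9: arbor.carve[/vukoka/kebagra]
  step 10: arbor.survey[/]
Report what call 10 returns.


Answer: [drucruma, pupe, vukoka/]

Derivation:
CALL exchanger.asunit[v: 154; u_from: F; u_to: C]
RET  610/9
CALL kalendar.dayname[]
RET  Monday
CALL arbor.carve[p: /vukoka]
RET  ok
CALL arbor.inscribe[p: /vukoka/brik; c: snu]
RET  created
CALL arbor.strike[p: /vukoka]
RET  ToolError: not empty
CALL arbor.inscribe[p: /drucruma; c: wel]
RET  created
CALL kalendar.lastday[]
RET  2271-09-30
CALL kalendar.stepdays[n: 72]
RET  2271-12-11
CALL arbor.carve[p: /vukoka/kebagra]
RET  ok
CALL arbor.survey[p: /]
RET  [drucruma, pupe, vukoka/]


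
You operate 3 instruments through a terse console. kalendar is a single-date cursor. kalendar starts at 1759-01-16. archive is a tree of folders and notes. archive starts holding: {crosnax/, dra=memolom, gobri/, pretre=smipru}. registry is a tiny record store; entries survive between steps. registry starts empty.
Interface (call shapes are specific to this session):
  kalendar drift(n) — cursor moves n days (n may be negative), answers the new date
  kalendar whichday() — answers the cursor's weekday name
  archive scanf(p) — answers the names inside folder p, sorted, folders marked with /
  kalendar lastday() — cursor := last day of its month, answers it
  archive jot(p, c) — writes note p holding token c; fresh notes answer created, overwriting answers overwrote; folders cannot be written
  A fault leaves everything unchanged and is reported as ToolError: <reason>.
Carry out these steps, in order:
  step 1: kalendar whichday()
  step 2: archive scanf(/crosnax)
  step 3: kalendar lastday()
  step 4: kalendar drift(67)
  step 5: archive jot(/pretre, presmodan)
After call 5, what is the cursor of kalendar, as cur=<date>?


Step: kalendar whichday[]
Result: Tuesday
Step: archive scanf[p='/crosnax']
Result: []
Step: kalendar lastday[]
Result: 1759-01-31
Step: kalendar drift[n='67']
Result: 1759-04-08
Step: archive jot[p='/pretre'; c='presmodan']
Result: overwrote

Answer: cur=1759-04-08


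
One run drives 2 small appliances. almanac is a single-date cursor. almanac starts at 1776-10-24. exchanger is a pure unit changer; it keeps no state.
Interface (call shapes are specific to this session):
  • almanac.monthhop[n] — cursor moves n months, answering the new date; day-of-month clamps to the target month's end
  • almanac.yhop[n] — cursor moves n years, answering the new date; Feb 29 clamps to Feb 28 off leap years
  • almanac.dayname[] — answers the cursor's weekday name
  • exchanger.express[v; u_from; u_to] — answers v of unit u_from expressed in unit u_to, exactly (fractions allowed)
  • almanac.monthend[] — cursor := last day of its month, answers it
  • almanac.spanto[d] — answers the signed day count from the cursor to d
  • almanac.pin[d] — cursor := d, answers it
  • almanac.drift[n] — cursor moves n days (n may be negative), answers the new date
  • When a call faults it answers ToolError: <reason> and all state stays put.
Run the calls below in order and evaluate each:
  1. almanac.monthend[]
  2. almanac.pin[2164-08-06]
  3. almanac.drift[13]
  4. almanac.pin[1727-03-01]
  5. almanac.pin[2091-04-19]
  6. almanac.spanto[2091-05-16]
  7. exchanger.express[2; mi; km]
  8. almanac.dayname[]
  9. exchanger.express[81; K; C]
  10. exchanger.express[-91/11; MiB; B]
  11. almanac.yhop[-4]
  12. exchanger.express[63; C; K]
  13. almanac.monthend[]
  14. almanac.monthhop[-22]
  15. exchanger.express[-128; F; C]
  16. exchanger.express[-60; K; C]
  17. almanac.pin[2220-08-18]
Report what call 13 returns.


Answer: 2087-04-30

Derivation:
Step: almanac.monthend[]
Result: 1776-10-31
Step: almanac.pin[d: 2164-08-06]
Result: 2164-08-06
Step: almanac.drift[n: 13]
Result: 2164-08-19
Step: almanac.pin[d: 1727-03-01]
Result: 1727-03-01
Step: almanac.pin[d: 2091-04-19]
Result: 2091-04-19
Step: almanac.spanto[d: 2091-05-16]
Result: 27
Step: exchanger.express[v: 2; u_from: mi; u_to: km]
Result: 50292/15625
Step: almanac.dayname[]
Result: Thursday
Step: exchanger.express[v: 81; u_from: K; u_to: C]
Result: -3843/20
Step: exchanger.express[v: -91/11; u_from: MiB; u_to: B]
Result: -95420416/11
Step: almanac.yhop[n: -4]
Result: 2087-04-19
Step: exchanger.express[v: 63; u_from: C; u_to: K]
Result: 6723/20
Step: almanac.monthend[]
Result: 2087-04-30
Step: almanac.monthhop[n: -22]
Result: 2085-06-30
Step: exchanger.express[v: -128; u_from: F; u_to: C]
Result: -800/9
Step: exchanger.express[v: -60; u_from: K; u_to: C]
Result: -6663/20
Step: almanac.pin[d: 2220-08-18]
Result: 2220-08-18


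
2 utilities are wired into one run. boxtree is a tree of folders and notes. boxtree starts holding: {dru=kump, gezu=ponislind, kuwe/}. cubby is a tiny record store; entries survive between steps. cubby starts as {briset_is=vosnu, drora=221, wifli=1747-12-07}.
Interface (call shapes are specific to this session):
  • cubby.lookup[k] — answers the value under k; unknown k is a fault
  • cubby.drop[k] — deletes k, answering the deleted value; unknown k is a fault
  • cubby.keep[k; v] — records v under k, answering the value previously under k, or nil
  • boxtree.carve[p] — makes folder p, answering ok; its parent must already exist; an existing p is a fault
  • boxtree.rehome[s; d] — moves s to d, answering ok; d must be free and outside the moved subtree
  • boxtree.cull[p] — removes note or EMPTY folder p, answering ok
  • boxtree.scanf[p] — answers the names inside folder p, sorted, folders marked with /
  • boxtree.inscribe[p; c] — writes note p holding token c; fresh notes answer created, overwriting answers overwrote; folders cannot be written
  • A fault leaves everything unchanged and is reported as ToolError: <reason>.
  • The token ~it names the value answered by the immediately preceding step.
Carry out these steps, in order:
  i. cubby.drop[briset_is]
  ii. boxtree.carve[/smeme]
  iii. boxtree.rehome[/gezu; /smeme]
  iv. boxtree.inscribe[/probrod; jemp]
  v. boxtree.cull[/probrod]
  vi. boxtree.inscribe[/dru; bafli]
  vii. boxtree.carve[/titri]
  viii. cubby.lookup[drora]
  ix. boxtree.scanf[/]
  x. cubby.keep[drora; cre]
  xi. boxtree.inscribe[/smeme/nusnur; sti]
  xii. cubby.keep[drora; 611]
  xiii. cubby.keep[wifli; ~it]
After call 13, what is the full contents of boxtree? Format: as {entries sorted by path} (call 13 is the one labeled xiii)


Step: cubby.drop[briset_is]
Result: vosnu
Step: boxtree.carve[/smeme]
Result: ok
Step: boxtree.rehome[/gezu; /smeme]
Result: ToolError: exists
Step: boxtree.inscribe[/probrod; jemp]
Result: created
Step: boxtree.cull[/probrod]
Result: ok
Step: boxtree.inscribe[/dru; bafli]
Result: overwrote
Step: boxtree.carve[/titri]
Result: ok
Step: cubby.lookup[drora]
Result: 221
Step: boxtree.scanf[/]
Result: [dru, gezu, kuwe/, smeme/, titri/]
Step: cubby.keep[drora; cre]
Result: 221
Step: boxtree.inscribe[/smeme/nusnur; sti]
Result: created
Step: cubby.keep[drora; 611]
Result: cre
Step: cubby.keep[wifli; ~it]
Result: 1747-12-07

Answer: {dru=bafli, gezu=ponislind, kuwe/, smeme/, smeme/nusnur=sti, titri/}


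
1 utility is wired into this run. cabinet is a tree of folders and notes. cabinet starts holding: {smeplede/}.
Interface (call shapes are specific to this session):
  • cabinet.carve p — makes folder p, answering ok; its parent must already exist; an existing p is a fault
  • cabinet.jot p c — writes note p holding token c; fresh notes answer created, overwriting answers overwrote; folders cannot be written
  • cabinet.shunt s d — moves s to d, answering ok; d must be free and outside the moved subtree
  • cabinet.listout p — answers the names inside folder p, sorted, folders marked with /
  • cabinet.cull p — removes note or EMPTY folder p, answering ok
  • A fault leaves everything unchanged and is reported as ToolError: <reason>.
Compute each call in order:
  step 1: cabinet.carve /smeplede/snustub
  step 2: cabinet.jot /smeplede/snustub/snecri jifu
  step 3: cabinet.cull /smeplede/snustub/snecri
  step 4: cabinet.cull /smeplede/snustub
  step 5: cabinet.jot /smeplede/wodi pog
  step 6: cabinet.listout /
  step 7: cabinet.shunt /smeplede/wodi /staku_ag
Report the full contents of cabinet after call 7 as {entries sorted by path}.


Answer: {smeplede/, staku_ag=pog}

Derivation:
;; cabinet.carve(p='/smeplede/snustub') => ok
;; cabinet.jot(p='/smeplede/snustub/snecri', c='jifu') => created
;; cabinet.cull(p='/smeplede/snustub/snecri') => ok
;; cabinet.cull(p='/smeplede/snustub') => ok
;; cabinet.jot(p='/smeplede/wodi', c='pog') => created
;; cabinet.listout(p='/') => [smeplede/]
;; cabinet.shunt(s='/smeplede/wodi', d='/staku_ag') => ok


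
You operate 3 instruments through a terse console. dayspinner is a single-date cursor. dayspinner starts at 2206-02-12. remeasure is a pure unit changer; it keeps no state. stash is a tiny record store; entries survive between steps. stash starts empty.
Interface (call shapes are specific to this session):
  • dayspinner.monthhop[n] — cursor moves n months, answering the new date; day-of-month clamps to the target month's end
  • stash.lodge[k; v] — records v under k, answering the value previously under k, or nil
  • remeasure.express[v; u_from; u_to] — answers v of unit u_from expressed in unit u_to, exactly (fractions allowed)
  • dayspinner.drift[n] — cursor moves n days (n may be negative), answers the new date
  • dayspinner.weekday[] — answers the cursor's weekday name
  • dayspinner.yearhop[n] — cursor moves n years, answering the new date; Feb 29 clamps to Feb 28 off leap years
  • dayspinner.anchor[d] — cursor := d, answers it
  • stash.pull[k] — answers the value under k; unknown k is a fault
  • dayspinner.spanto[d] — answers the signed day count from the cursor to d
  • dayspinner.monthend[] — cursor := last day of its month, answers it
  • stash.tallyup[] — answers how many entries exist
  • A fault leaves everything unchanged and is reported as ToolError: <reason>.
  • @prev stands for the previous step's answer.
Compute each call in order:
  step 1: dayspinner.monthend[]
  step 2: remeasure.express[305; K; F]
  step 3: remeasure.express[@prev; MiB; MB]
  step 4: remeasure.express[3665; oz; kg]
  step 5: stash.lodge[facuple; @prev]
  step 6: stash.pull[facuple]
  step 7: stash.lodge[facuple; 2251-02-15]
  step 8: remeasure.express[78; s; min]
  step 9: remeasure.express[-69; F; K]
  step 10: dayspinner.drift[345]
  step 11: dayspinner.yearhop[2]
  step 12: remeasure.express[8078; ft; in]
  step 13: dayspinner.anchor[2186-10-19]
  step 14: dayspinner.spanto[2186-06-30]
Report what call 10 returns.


[in] dayspinner.monthend
:: 2206-02-28
[in] remeasure.express v: 305 u_from: K u_to: F
:: 8933/100
[in] remeasure.express v: @prev u_from: MiB u_to: MB
:: 36589568/390625
[in] remeasure.express v: 3665 u_from: oz u_to: kg
:: 33248320721/320000000
[in] stash.lodge k: facuple v: @prev
:: nil
[in] stash.pull k: facuple
:: 33248320721/320000000
[in] stash.lodge k: facuple v: 2251-02-15
:: 33248320721/320000000
[in] remeasure.express v: 78 u_from: s u_to: min
:: 13/10
[in] remeasure.express v: -69 u_from: F u_to: K
:: 39067/180
[in] dayspinner.drift n: 345
:: 2207-02-08
[in] dayspinner.yearhop n: 2
:: 2209-02-08
[in] remeasure.express v: 8078 u_from: ft u_to: in
:: 96936
[in] dayspinner.anchor d: 2186-10-19
:: 2186-10-19
[in] dayspinner.spanto d: 2186-06-30
:: -111

Answer: 2207-02-08


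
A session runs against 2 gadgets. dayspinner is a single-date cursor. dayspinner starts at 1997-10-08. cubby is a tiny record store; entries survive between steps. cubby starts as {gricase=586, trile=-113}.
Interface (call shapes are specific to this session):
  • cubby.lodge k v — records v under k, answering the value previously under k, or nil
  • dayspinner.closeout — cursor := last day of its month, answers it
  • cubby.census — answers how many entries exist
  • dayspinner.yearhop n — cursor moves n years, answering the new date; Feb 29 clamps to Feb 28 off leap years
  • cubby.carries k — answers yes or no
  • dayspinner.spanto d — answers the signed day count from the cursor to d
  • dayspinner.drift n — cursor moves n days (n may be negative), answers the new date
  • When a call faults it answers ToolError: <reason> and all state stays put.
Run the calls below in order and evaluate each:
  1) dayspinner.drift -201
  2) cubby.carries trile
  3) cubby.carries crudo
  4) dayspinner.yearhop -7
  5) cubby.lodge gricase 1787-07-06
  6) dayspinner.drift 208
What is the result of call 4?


Answer: 1990-03-21

Derivation:
I invoke dayspinner.drift passing n=-201, → 1997-03-21.
I invoke cubby.carries passing k=trile, — result: yes.
I run cubby.carries passing k=crudo, yielding no.
Now I run dayspinner.yearhop passing n=-7, and get 1990-03-21.
I call cubby.lodge passing k=gricase, v=1787-07-06: 586.
I invoke dayspinner.drift passing n=208, — result: 1990-10-15.


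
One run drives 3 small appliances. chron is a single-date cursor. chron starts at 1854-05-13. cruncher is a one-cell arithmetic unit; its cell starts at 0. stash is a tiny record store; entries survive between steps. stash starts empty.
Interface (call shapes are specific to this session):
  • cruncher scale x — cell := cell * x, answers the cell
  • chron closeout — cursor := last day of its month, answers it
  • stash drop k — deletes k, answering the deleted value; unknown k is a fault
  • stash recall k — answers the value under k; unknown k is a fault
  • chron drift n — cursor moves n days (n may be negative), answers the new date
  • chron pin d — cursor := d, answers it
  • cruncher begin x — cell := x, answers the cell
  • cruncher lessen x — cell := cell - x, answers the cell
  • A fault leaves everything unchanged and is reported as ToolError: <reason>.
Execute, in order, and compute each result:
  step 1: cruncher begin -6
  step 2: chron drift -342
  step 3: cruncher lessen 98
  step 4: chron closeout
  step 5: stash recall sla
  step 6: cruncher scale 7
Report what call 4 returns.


Answer: 1853-06-30

Derivation:
Now I run cruncher begin on x→-6, and observe -6.
Now I run chron drift on n→-342, and see 1853-06-05.
Calling cruncher lessen on x→98, and observe -104.
Invoking chron closeout, yielding 1853-06-30.
Invoking stash recall on k→sla, — result: ToolError: no such key sla.
I call cruncher scale on x→7, and see -728.


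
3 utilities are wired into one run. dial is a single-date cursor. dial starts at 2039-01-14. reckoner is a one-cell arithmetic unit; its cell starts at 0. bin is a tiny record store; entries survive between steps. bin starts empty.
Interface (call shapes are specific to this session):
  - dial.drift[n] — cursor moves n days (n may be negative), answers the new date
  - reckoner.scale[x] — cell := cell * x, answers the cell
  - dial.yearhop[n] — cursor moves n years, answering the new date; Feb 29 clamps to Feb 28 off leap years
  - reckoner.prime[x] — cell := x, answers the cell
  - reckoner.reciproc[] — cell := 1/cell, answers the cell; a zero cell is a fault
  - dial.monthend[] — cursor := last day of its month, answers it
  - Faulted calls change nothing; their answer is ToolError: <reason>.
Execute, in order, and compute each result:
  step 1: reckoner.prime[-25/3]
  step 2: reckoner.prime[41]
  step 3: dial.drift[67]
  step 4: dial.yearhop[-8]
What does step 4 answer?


→ reckoner.prime(x: -25/3)
← -25/3
→ reckoner.prime(x: 41)
← 41
→ dial.drift(n: 67)
← 2039-03-22
→ dial.yearhop(n: -8)
← 2031-03-22

Answer: 2031-03-22


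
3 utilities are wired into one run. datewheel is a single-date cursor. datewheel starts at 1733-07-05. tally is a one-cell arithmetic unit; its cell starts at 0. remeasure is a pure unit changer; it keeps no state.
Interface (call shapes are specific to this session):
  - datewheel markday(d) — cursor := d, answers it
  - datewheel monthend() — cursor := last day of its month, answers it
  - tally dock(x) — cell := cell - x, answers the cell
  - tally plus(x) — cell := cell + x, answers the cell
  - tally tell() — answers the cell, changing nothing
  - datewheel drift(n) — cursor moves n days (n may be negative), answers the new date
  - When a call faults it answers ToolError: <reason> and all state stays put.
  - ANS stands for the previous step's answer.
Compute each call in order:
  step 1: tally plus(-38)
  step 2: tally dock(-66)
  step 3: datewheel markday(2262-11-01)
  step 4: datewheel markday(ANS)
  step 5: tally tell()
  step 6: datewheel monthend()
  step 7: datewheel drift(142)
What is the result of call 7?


Answer: 2263-04-21

Derivation:
$ tally plus -38
:: -38
$ tally dock -66
:: 28
$ datewheel markday 2262-11-01
:: 2262-11-01
$ datewheel markday ANS
:: 2262-11-01
$ tally tell
:: 28
$ datewheel monthend
:: 2262-11-30
$ datewheel drift 142
:: 2263-04-21


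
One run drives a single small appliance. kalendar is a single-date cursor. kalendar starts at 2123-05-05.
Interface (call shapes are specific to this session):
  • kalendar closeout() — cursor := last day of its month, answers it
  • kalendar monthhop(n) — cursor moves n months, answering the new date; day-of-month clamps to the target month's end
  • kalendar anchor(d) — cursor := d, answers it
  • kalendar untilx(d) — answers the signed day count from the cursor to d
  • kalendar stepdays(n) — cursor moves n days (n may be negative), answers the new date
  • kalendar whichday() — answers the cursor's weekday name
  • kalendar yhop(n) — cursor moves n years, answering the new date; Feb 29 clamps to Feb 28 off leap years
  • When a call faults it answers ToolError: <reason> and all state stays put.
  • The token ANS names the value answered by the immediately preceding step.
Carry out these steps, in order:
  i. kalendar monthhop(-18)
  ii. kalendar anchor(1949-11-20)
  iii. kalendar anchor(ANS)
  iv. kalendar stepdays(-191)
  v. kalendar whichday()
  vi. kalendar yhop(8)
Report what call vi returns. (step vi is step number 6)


Answer: 1957-05-13

Derivation:
==> kalendar monthhop(n=-18)
<== 2121-11-05
==> kalendar anchor(d=1949-11-20)
<== 1949-11-20
==> kalendar anchor(d=ANS)
<== 1949-11-20
==> kalendar stepdays(n=-191)
<== 1949-05-13
==> kalendar whichday()
<== Friday
==> kalendar yhop(n=8)
<== 1957-05-13


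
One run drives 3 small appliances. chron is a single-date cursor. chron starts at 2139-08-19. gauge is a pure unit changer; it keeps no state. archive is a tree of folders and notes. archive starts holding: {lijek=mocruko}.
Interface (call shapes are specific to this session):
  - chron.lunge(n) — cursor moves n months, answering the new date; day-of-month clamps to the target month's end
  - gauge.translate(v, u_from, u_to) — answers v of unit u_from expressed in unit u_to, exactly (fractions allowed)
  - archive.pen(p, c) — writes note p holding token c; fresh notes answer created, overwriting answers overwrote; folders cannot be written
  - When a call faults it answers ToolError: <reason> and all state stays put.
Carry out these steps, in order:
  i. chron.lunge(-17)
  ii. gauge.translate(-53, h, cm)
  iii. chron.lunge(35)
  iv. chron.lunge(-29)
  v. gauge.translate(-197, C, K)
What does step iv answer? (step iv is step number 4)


Invoking chron.lunge with n→-17, and see 2138-03-19.
Now I run gauge.translate with v→-53, u_from→h, u_to→cm, and observe ToolError: incompatible units.
Calling chron.lunge with n→35, yielding 2141-02-19.
I use chron.lunge with n→-29: 2138-09-19.
Calling gauge.translate with v→-197, u_from→C, u_to→K: 1523/20.

Answer: 2138-09-19


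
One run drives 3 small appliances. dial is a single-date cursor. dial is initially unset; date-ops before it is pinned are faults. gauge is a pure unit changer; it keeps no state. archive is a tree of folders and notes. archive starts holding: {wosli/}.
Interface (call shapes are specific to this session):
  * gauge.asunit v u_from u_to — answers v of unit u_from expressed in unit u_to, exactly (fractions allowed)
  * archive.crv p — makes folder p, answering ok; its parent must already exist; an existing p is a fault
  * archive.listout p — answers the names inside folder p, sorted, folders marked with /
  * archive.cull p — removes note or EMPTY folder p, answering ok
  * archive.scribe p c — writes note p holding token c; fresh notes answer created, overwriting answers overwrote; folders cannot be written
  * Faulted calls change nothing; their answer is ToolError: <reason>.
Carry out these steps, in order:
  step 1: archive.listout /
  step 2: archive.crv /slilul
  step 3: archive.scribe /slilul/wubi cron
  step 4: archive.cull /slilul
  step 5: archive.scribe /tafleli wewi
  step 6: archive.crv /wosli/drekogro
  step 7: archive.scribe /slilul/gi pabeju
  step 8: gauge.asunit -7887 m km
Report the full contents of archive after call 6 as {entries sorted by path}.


Now I run archive.listout passing p→/, and observe [wosli/].
Next I call archive.crv passing p→/slilul, giving ok.
Calling archive.scribe passing p→/slilul/wubi, c→cron, → created.
Invoking archive.cull passing p→/slilul, and observe ToolError: not empty.
Then archive.scribe passing p→/tafleli, c→wewi, — result: created.
I invoke archive.crv passing p→/wosli/drekogro, — result: ok.
I invoke archive.scribe passing p→/slilul/gi, c→pabeju, and observe created.
I call gauge.asunit passing v→-7887, u_from→m, u_to→km, yielding -7887/1000.

Answer: {slilul/, slilul/wubi=cron, tafleli=wewi, wosli/, wosli/drekogro/}


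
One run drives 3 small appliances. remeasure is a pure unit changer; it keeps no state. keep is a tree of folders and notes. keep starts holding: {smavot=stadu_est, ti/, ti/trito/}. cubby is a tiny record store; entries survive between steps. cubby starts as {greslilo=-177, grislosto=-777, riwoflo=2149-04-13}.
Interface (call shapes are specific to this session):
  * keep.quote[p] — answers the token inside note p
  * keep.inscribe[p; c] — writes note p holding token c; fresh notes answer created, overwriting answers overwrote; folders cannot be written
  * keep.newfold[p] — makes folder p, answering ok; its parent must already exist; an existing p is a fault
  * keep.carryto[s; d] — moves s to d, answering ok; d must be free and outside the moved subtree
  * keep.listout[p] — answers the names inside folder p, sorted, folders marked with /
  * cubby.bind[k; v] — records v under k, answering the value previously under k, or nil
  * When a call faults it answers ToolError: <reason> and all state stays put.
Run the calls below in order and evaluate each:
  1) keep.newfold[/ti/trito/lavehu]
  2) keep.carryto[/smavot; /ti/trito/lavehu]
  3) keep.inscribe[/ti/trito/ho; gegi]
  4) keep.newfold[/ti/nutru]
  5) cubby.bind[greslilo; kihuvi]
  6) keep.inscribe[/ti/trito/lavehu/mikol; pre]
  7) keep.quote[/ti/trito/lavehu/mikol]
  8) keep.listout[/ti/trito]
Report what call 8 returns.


Answer: [ho, lavehu/]

Derivation:
Step: keep.newfold[/ti/trito/lavehu]
Result: ok
Step: keep.carryto[/smavot; /ti/trito/lavehu]
Result: ToolError: exists
Step: keep.inscribe[/ti/trito/ho; gegi]
Result: created
Step: keep.newfold[/ti/nutru]
Result: ok
Step: cubby.bind[greslilo; kihuvi]
Result: -177
Step: keep.inscribe[/ti/trito/lavehu/mikol; pre]
Result: created
Step: keep.quote[/ti/trito/lavehu/mikol]
Result: pre
Step: keep.listout[/ti/trito]
Result: [ho, lavehu/]


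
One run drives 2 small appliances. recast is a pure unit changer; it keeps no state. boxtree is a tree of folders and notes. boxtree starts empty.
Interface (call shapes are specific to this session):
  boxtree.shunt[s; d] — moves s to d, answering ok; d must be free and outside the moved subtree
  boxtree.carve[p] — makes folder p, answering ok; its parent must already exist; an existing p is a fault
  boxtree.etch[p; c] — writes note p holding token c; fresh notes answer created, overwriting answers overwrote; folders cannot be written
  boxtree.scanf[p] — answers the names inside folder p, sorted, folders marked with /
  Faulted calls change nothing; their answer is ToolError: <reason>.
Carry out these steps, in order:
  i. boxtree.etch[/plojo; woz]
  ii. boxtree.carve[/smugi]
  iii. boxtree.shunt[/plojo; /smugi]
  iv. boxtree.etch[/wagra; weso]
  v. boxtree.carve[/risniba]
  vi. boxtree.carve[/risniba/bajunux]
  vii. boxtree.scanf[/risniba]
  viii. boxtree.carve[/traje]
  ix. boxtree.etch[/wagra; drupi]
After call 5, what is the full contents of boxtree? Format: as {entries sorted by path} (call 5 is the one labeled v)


Answer: {plojo=woz, risniba/, smugi/, wagra=weso}

Derivation:
Do: boxtree.etch[p→/plojo; c→woz]
See: created
Do: boxtree.carve[p→/smugi]
See: ok
Do: boxtree.shunt[s→/plojo; d→/smugi]
See: ToolError: exists
Do: boxtree.etch[p→/wagra; c→weso]
See: created
Do: boxtree.carve[p→/risniba]
See: ok
Do: boxtree.carve[p→/risniba/bajunux]
See: ok
Do: boxtree.scanf[p→/risniba]
See: [bajunux/]
Do: boxtree.carve[p→/traje]
See: ok
Do: boxtree.etch[p→/wagra; c→drupi]
See: overwrote


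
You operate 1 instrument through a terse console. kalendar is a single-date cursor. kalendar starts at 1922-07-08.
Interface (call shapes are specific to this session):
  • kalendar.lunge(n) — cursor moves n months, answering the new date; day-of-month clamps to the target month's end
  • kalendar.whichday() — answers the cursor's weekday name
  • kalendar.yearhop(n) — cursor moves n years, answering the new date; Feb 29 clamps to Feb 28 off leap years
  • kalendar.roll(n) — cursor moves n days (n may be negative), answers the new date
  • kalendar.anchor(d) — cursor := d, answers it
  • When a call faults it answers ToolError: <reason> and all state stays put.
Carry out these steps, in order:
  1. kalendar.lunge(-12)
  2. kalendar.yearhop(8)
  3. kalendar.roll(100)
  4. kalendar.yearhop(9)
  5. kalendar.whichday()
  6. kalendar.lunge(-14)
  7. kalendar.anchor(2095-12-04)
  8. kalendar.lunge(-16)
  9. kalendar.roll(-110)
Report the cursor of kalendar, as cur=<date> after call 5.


Answer: cur=1938-10-16

Derivation:
→ kalendar.lunge(n: -12)
← 1921-07-08
→ kalendar.yearhop(n: 8)
← 1929-07-08
→ kalendar.roll(n: 100)
← 1929-10-16
→ kalendar.yearhop(n: 9)
← 1938-10-16
→ kalendar.whichday()
← Sunday
→ kalendar.lunge(n: -14)
← 1937-08-16
→ kalendar.anchor(d: 2095-12-04)
← 2095-12-04
→ kalendar.lunge(n: -16)
← 2094-08-04
→ kalendar.roll(n: -110)
← 2094-04-16


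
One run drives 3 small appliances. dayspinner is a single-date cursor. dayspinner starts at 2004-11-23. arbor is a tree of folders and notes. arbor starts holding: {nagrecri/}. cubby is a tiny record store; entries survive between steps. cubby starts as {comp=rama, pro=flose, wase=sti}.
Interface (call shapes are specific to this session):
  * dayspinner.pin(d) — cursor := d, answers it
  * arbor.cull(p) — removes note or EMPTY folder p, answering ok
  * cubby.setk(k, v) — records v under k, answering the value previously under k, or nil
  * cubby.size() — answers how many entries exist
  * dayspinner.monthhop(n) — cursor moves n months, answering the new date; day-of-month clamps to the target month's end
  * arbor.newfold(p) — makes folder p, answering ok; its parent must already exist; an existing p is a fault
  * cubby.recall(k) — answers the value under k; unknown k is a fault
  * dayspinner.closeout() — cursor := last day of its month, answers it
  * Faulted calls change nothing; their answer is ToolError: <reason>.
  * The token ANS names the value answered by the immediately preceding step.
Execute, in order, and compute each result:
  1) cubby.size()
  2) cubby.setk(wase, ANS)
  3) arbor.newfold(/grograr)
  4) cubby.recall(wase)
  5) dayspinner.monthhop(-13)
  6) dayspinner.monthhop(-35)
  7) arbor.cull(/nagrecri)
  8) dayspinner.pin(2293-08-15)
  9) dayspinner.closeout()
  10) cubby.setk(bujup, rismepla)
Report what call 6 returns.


Answer: 2000-11-23

Derivation:
CALL size[]
RET  3
CALL setk[k='wase'; v='ANS']
RET  sti
CALL newfold[p='/grograr']
RET  ok
CALL recall[k='wase']
RET  3
CALL monthhop[n='-13']
RET  2003-10-23
CALL monthhop[n='-35']
RET  2000-11-23
CALL cull[p='/nagrecri']
RET  ok
CALL pin[d='2293-08-15']
RET  2293-08-15
CALL closeout[]
RET  2293-08-31
CALL setk[k='bujup'; v='rismepla']
RET  nil


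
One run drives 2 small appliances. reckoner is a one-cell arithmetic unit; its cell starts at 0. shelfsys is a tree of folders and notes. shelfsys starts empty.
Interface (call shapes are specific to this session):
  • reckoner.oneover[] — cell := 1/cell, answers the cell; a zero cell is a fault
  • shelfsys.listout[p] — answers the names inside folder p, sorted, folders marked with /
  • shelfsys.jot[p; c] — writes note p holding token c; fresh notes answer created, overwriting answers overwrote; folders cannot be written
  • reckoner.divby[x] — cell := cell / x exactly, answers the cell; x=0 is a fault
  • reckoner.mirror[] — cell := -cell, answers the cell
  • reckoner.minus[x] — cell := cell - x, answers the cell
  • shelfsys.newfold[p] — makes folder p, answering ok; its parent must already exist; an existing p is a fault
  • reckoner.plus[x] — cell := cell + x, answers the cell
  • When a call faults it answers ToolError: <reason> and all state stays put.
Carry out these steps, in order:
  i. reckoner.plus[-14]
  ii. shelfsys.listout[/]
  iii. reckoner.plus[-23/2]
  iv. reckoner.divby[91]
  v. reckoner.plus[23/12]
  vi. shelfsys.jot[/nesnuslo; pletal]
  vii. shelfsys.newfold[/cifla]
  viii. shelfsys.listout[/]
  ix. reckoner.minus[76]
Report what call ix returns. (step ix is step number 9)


Answer: -81205/1092

Derivation:
==> reckoner.plus(x: -14)
<== -14
==> shelfsys.listout(p: /)
<== []
==> reckoner.plus(x: -23/2)
<== -51/2
==> reckoner.divby(x: 91)
<== -51/182
==> reckoner.plus(x: 23/12)
<== 1787/1092
==> shelfsys.jot(p: /nesnuslo, c: pletal)
<== created
==> shelfsys.newfold(p: /cifla)
<== ok
==> shelfsys.listout(p: /)
<== [cifla/, nesnuslo]
==> reckoner.minus(x: 76)
<== -81205/1092


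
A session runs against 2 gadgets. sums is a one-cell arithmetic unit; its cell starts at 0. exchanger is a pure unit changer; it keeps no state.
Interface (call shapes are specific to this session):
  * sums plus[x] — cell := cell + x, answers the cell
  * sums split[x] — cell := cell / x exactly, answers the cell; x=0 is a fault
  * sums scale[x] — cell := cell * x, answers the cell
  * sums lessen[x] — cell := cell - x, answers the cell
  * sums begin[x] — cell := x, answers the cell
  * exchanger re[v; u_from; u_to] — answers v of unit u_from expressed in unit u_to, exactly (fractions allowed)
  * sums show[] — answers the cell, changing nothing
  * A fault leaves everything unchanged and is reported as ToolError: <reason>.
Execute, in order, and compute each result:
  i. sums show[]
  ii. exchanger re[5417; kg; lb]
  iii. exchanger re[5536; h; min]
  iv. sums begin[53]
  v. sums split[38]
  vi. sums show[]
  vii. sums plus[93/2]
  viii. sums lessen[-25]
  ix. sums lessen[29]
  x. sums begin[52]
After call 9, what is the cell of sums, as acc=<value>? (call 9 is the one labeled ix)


·→ sums show()
·← 0
·→ exchanger re(5417, kg, lb)
·← 541700000000/45359237
·→ exchanger re(5536, h, min)
·← 332160
·→ sums begin(53)
·← 53
·→ sums split(38)
·← 53/38
·→ sums show()
·← 53/38
·→ sums plus(93/2)
·← 910/19
·→ sums lessen(-25)
·← 1385/19
·→ sums lessen(29)
·← 834/19
·→ sums begin(52)
·← 52

Answer: acc=834/19


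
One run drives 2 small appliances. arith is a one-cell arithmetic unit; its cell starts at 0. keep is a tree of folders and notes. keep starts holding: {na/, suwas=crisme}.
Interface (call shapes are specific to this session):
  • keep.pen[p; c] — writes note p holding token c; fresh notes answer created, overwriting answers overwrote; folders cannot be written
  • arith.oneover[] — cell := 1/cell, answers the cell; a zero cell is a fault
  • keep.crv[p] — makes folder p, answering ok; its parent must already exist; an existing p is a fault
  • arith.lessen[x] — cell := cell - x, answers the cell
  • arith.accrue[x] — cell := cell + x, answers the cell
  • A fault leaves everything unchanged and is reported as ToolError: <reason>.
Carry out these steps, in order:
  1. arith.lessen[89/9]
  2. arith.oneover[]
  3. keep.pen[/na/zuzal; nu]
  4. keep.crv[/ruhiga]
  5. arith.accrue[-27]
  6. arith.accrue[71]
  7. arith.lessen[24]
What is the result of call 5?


# arith.lessen(x=89/9) => -89/9
# arith.oneover() => -9/89
# keep.pen(p=/na/zuzal, c=nu) => created
# keep.crv(p=/ruhiga) => ok
# arith.accrue(x=-27) => -2412/89
# arith.accrue(x=71) => 3907/89
# arith.lessen(x=24) => 1771/89

Answer: -2412/89


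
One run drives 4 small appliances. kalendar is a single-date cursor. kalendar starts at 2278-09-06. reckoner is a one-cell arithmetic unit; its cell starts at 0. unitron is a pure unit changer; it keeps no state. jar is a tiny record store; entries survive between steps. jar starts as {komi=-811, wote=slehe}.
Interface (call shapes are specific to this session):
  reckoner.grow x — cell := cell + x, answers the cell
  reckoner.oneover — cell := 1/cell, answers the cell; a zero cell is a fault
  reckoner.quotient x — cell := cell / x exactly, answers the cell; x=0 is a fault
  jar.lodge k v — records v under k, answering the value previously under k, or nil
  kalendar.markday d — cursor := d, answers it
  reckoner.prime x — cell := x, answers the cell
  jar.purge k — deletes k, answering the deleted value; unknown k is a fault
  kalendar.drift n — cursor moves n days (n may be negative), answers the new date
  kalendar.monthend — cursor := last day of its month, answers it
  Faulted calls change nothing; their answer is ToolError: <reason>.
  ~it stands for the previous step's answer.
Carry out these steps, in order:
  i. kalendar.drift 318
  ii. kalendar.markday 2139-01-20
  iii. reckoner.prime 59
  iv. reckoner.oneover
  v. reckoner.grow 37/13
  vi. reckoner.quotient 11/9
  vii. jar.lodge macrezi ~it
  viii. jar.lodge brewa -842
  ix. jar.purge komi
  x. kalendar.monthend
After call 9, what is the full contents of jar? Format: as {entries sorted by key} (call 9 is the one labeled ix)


Do: kalendar.drift[n: 318]
See: 2279-07-21
Do: kalendar.markday[d: 2139-01-20]
See: 2139-01-20
Do: reckoner.prime[x: 59]
See: 59
Do: reckoner.oneover[]
See: 1/59
Do: reckoner.grow[x: 37/13]
See: 2196/767
Do: reckoner.quotient[x: 11/9]
See: 19764/8437
Do: jar.lodge[k: macrezi; v: ~it]
See: nil
Do: jar.lodge[k: brewa; v: -842]
See: nil
Do: jar.purge[k: komi]
See: -811
Do: kalendar.monthend[]
See: 2139-01-31

Answer: {brewa=-842, macrezi=19764/8437, wote=slehe}
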